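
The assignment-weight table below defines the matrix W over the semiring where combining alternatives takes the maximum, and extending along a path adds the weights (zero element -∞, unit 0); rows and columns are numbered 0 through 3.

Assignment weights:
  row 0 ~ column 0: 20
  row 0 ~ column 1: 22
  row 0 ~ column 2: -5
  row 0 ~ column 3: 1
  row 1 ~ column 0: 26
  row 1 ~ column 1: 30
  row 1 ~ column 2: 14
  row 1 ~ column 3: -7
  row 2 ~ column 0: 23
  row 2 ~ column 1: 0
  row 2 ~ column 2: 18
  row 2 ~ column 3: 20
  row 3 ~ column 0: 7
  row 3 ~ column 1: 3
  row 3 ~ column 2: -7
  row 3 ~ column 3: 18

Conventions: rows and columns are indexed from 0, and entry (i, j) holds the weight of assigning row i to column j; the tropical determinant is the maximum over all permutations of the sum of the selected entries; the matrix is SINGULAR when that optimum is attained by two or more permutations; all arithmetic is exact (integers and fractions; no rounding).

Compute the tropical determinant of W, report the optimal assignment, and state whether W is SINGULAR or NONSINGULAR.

σ = (0, 1, 2, 3): 20 + 30 + 18 + 18 = 86
σ = (0, 1, 3, 2): 20 + 30 + 20 + (-7) = 63
σ = (0, 2, 1, 3): 20 + 14 + 0 + 18 = 52
σ = (0, 2, 3, 1): 20 + 14 + 20 + 3 = 57
σ = (0, 3, 1, 2): 20 + (-7) + 0 + (-7) = 6
σ = (0, 3, 2, 1): 20 + (-7) + 18 + 3 = 34
σ = (1, 0, 2, 3): 22 + 26 + 18 + 18 = 84
σ = (1, 0, 3, 2): 22 + 26 + 20 + (-7) = 61
σ = (1, 2, 0, 3): 22 + 14 + 23 + 18 = 77
σ = (1, 2, 3, 0): 22 + 14 + 20 + 7 = 63
σ = (1, 3, 0, 2): 22 + (-7) + 23 + (-7) = 31
σ = (1, 3, 2, 0): 22 + (-7) + 18 + 7 = 40
σ = (2, 0, 1, 3): (-5) + 26 + 0 + 18 = 39
σ = (2, 0, 3, 1): (-5) + 26 + 20 + 3 = 44
σ = (2, 1, 0, 3): (-5) + 30 + 23 + 18 = 66
σ = (2, 1, 3, 0): (-5) + 30 + 20 + 7 = 52
σ = (2, 3, 0, 1): (-5) + (-7) + 23 + 3 = 14
σ = (2, 3, 1, 0): (-5) + (-7) + 0 + 7 = -5
σ = (3, 0, 1, 2): 1 + 26 + 0 + (-7) = 20
σ = (3, 0, 2, 1): 1 + 26 + 18 + 3 = 48
σ = (3, 1, 0, 2): 1 + 30 + 23 + (-7) = 47
σ = (3, 1, 2, 0): 1 + 30 + 18 + 7 = 56
σ = (3, 2, 0, 1): 1 + 14 + 23 + 3 = 41
σ = (3, 2, 1, 0): 1 + 14 + 0 + 7 = 22
Optimal value attained by: σ = (0, 1, 2, 3).
Answer: det⊕(W) = 86; verdict: NONSINGULAR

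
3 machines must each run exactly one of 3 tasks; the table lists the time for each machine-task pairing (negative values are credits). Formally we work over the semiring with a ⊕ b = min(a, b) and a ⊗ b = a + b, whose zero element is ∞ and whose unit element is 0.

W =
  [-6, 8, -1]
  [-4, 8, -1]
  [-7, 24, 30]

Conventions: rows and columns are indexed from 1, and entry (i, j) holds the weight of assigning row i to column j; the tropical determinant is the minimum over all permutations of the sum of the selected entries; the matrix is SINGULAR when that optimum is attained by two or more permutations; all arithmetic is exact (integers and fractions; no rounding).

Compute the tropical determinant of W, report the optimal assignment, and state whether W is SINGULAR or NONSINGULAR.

σ = (1, 2, 3): (-6) + 8 + 30 = 32
σ = (1, 3, 2): (-6) + (-1) + 24 = 17
σ = (2, 1, 3): 8 + (-4) + 30 = 34
σ = (2, 3, 1): 8 + (-1) + (-7) = 0
σ = (3, 1, 2): (-1) + (-4) + 24 = 19
σ = (3, 2, 1): (-1) + 8 + (-7) = 0
Optimal value attained by: σ = (2, 3, 1).
Answer: det⊕(W) = 0; verdict: SINGULAR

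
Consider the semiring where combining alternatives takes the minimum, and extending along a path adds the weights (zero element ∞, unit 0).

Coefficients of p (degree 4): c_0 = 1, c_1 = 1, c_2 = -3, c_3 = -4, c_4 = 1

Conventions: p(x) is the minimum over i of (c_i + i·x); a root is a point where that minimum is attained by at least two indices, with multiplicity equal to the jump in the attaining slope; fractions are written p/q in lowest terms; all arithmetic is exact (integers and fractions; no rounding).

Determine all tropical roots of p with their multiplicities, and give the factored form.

hull edge (i=0, c=1) to (i=2, c=-3): slope -2, span 2
hull edge (i=2, c=-3) to (i=3, c=-4): slope -1, span 1
hull edge (i=3, c=-4) to (i=4, c=1): slope 5, span 1
Factored form: p(x) = 1 ⊗ (x ⊕ (-5)) ⊗ (x ⊕ 1) ⊗ (x ⊕ 2) ⊗ (x ⊕ 2)
Answer: roots = -5 (mult 1), 1 (mult 1), 2 (mult 2)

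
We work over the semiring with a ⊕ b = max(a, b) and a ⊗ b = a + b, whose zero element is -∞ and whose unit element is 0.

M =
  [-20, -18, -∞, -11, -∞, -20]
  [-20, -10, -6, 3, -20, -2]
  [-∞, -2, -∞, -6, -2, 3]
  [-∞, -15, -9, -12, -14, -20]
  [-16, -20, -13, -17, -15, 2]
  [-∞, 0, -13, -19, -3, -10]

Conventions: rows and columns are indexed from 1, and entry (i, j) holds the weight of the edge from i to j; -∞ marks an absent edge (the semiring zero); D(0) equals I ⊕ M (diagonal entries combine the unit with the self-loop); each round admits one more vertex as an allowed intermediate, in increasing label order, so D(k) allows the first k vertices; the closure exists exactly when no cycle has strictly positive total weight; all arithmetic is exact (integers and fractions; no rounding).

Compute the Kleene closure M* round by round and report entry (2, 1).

D(0):
  [0, -18, -∞, -11, -∞, -20]
  [-20, 0, -6, 3, -20, -2]
  [-∞, -2, 0, -6, -2, 3]
  [-∞, -15, -9, 0, -14, -20]
  [-16, -20, -13, -17, 0, 2]
  [-∞, 0, -13, -19, -3, 0]
D(1):
  [0, -18, -∞, -11, -∞, -20]
  [-20, 0, -6, 3, -20, -2]
  [-∞, -2, 0, -6, -2, 3]
  [-∞, -15, -9, 0, -14, -20]
  [-16, -20, -13, -17, 0, 2]
  [-∞, 0, -13, -19, -3, 0]
D(2):
  [0, -18, -24, -11, -38, -20]
  [-20, 0, -6, 3, -20, -2]
  [-22, -2, 0, 1, -2, 3]
  [-35, -15, -9, 0, -14, -17]
  [-16, -20, -13, -17, 0, 2]
  [-20, 0, -6, 3, -3, 0]
D(3):
  [0, -18, -24, -11, -26, -20]
  [-20, 0, -6, 3, -8, -2]
  [-22, -2, 0, 1, -2, 3]
  [-31, -11, -9, 0, -11, -6]
  [-16, -15, -13, -12, 0, 2]
  [-20, 0, -6, 3, -3, 0]
D(4):
  [0, -18, -20, -11, -22, -17]
  [-20, 0, -6, 3, -8, -2]
  [-22, -2, 0, 1, -2, 3]
  [-31, -11, -9, 0, -11, -6]
  [-16, -15, -13, -12, 0, 2]
  [-20, 0, -6, 3, -3, 0]
D(5):
  [0, -18, -20, -11, -22, -17]
  [-20, 0, -6, 3, -8, -2]
  [-18, -2, 0, 1, -2, 3]
  [-27, -11, -9, 0, -11, -6]
  [-16, -15, -13, -12, 0, 2]
  [-19, 0, -6, 3, -3, 0]
D(6):
  [0, -17, -20, -11, -20, -17]
  [-20, 0, -6, 3, -5, -2]
  [-16, 3, 0, 6, 0, 3]
  [-25, -6, -9, 0, -9, -6]
  [-16, 2, -4, 5, 0, 2]
  [-19, 0, -6, 3, -3, 0]
Answer: M*[2][1] = -20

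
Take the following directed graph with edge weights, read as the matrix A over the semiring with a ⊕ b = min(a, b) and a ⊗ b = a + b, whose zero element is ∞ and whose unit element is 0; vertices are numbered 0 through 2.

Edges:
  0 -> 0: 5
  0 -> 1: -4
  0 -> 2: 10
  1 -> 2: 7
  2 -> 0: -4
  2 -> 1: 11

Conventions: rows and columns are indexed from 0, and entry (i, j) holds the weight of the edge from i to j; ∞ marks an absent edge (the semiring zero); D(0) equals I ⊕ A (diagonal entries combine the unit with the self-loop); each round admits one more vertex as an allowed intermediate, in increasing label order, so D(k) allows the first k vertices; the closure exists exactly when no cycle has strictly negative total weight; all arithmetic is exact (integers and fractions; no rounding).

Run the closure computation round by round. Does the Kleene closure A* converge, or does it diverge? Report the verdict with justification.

D(0):
  [0, -4, 10]
  [∞, 0, 7]
  [-4, 11, 0]
D(1):
  [0, -4, 10]
  [∞, 0, 7]
  [-4, -8, 0]
Detection: at round 2, diagonal entry (2, 2) turns strictly negative.
Key observation: the cycle 2->0->1->2 has total weight (-4) + (-4) + 7, which is strictly negative.
Answer: DIVERGES — negative cycle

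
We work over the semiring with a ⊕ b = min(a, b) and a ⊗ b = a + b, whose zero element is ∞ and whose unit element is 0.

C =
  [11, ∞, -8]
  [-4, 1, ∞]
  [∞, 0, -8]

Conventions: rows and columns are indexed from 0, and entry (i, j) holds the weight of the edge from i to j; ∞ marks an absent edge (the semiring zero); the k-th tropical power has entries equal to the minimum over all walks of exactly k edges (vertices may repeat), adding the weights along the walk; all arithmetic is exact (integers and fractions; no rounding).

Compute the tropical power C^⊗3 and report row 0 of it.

C^⊗2:
  [22, -8, -16]
  [-3, 2, -12]
  [-4, -8, -16]
C^⊗3:
  [-12, -16, -24]
  [-2, -12, -20]
  [-12, -16, -24]
Answer: row 0 of C^⊗3 = [-12, -16, -24]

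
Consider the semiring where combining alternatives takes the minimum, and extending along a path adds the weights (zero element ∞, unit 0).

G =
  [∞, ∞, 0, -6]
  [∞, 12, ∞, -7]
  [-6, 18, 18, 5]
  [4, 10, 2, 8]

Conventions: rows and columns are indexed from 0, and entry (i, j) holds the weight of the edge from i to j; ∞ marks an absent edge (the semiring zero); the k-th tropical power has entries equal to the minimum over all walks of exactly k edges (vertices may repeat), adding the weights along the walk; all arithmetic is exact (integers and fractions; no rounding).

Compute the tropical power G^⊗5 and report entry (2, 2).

G^⊗2:
  [-6, 4, -4, 2]
  [-3, 3, -5, 1]
  [9, 15, -6, -12]
  [-4, 18, 4, -2]
G^⊗3:
  [-10, 12, -6, -12]
  [-11, 11, -3, -9]
  [-12, -2, -10, -4]
  [-2, 8, -4, -10]
G^⊗4:
  [-12, -2, -10, -16]
  [-9, 1, -11, -17]
  [-16, 6, -12, -18]
  [-10, 0, -8, -8]
G^⊗5:
  [-16, -6, -14, -18]
  [-17, -7, -15, -15]
  [-18, -8, -16, -22]
  [-14, 2, -10, -16]
Key observation: the optimum is the walk 2->0->2->0->3->2, with weight (-6) + 0 + (-6) + (-6) + 2 = -16.
Optimal value attained by: walk 2->0->2->0->3->2.
Answer: (G^⊗5)[2][2] = -16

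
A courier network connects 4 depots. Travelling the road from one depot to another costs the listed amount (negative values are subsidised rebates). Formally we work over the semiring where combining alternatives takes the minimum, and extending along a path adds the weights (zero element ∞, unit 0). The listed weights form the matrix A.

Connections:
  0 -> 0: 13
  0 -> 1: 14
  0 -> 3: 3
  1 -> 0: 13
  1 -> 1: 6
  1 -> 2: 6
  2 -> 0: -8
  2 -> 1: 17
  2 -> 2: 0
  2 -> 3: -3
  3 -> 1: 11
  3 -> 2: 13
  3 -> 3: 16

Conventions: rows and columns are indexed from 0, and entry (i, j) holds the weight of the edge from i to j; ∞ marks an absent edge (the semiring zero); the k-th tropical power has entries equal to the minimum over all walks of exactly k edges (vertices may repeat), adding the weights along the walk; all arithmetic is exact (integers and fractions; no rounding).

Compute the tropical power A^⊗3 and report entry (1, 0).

A^⊗2:
  [26, 14, 16, 16]
  [-2, 12, 6, 3]
  [-8, 6, 0, -5]
  [5, 17, 13, 10]
A^⊗3:
  [8, 20, 16, 13]
  [-2, 12, 6, 1]
  [-8, 6, 0, -5]
  [5, 19, 13, 8]
Key observation: the optimum is the walk 1->2->2->0, with weight 6 + 0 + (-8) = -2.
Optimal value attained by: walk 1->2->2->0.
Answer: (A^⊗3)[1][0] = -2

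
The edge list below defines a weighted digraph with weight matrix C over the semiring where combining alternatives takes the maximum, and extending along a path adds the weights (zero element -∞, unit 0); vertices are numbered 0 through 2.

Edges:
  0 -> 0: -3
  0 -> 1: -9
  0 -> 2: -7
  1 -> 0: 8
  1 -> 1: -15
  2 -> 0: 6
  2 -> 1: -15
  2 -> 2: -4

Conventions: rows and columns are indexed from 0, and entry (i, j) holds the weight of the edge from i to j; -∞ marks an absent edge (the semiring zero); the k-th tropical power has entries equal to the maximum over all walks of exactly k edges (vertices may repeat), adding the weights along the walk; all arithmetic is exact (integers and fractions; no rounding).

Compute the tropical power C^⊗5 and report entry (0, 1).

C^⊗2:
  [-1, -12, -10]
  [5, -1, 1]
  [3, -3, -1]
C^⊗3:
  [-4, -10, -8]
  [7, -4, -2]
  [5, -6, -4]
C^⊗4:
  [-2, -13, -11]
  [4, -2, 0]
  [2, -4, -2]
C^⊗5:
  [-5, -11, -9]
  [6, -5, -3]
  [4, -7, -5]
Key observation: the optimum is the walk 0->1->0->1->0->1, with weight (-9) + 8 + (-9) + 8 + (-9) = -11.
Optimal value attained by: walk 0->1->0->1->0->1.
Answer: (C^⊗5)[0][1] = -11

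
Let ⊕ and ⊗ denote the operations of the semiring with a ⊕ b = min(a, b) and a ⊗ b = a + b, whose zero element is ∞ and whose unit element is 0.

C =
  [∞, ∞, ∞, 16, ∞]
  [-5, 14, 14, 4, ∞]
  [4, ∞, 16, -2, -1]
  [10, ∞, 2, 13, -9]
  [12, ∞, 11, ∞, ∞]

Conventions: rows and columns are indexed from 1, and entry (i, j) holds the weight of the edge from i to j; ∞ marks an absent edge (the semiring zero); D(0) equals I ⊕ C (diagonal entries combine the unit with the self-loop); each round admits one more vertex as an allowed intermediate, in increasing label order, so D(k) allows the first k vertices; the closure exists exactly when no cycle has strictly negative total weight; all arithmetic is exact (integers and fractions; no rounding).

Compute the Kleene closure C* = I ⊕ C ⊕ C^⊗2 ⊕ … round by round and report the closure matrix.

D(0):
  [0, ∞, ∞, 16, ∞]
  [-5, 0, 14, 4, ∞]
  [4, ∞, 0, -2, -1]
  [10, ∞, 2, 0, -9]
  [12, ∞, 11, ∞, 0]
D(1):
  [0, ∞, ∞, 16, ∞]
  [-5, 0, 14, 4, ∞]
  [4, ∞, 0, -2, -1]
  [10, ∞, 2, 0, -9]
  [12, ∞, 11, 28, 0]
D(2):
  [0, ∞, ∞, 16, ∞]
  [-5, 0, 14, 4, ∞]
  [4, ∞, 0, -2, -1]
  [10, ∞, 2, 0, -9]
  [12, ∞, 11, 28, 0]
D(3):
  [0, ∞, ∞, 16, ∞]
  [-5, 0, 14, 4, 13]
  [4, ∞, 0, -2, -1]
  [6, ∞, 2, 0, -9]
  [12, ∞, 11, 9, 0]
D(4):
  [0, ∞, 18, 16, 7]
  [-5, 0, 6, 4, -5]
  [4, ∞, 0, -2, -11]
  [6, ∞, 2, 0, -9]
  [12, ∞, 11, 9, 0]
D(5):
  [0, ∞, 18, 16, 7]
  [-5, 0, 6, 4, -5]
  [1, ∞, 0, -2, -11]
  [3, ∞, 2, 0, -9]
  [12, ∞, 11, 9, 0]
Answer: C* = [[0, ∞, 18, 16, 7], [-5, 0, 6, 4, -5], [1, ∞, 0, -2, -11], [3, ∞, 2, 0, -9], [12, ∞, 11, 9, 0]]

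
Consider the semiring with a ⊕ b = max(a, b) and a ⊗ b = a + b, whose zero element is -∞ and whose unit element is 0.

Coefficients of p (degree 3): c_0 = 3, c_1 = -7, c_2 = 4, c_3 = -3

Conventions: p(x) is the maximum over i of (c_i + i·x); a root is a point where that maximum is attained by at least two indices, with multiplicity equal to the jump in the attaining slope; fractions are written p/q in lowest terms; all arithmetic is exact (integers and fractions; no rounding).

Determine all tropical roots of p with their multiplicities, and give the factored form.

hull edge (i=0, c=3) to (i=2, c=4): slope 1/2, span 2
hull edge (i=2, c=4) to (i=3, c=-3): slope -7, span 1
Factored form: p(x) = -3 ⊗ (x ⊕ (-1/2)) ⊗ (x ⊕ (-1/2)) ⊗ (x ⊕ 7)
Answer: roots = -1/2 (mult 2), 7 (mult 1)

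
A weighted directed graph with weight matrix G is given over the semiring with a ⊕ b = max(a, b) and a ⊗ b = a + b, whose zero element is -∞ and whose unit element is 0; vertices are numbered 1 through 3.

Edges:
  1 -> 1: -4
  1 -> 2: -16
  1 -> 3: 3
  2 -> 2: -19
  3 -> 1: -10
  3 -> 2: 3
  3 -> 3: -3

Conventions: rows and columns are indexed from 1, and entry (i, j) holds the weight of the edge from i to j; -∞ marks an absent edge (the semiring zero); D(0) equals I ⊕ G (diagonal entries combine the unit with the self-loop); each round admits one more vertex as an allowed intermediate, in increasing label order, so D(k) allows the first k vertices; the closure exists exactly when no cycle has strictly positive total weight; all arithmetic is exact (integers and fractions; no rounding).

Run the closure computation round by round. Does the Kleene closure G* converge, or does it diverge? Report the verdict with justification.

D(0):
  [0, -16, 3]
  [-∞, 0, -∞]
  [-10, 3, 0]
D(1):
  [0, -16, 3]
  [-∞, 0, -∞]
  [-10, 3, 0]
D(2):
  [0, -16, 3]
  [-∞, 0, -∞]
  [-10, 3, 0]
D(3):
  [0, 6, 3]
  [-∞, 0, -∞]
  [-10, 3, 0]
Key observation: every diagonal entry stays at the unit through all rounds, so no improving cycle exists.
Answer: CONVERGES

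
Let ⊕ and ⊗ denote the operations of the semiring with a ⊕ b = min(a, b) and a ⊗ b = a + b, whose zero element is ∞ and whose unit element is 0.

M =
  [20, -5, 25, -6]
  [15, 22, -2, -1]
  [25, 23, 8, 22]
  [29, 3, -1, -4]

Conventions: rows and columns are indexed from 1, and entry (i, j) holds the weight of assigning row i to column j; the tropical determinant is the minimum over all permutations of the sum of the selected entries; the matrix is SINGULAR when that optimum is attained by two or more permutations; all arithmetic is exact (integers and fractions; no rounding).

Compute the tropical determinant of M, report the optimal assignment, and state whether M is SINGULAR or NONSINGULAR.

σ = (1, 2, 3, 4): 20 + 22 + 8 + (-4) = 46
σ = (1, 2, 4, 3): 20 + 22 + 22 + (-1) = 63
σ = (1, 3, 2, 4): 20 + (-2) + 23 + (-4) = 37
σ = (1, 3, 4, 2): 20 + (-2) + 22 + 3 = 43
σ = (1, 4, 2, 3): 20 + (-1) + 23 + (-1) = 41
σ = (1, 4, 3, 2): 20 + (-1) + 8 + 3 = 30
σ = (2, 1, 3, 4): (-5) + 15 + 8 + (-4) = 14
σ = (2, 1, 4, 3): (-5) + 15 + 22 + (-1) = 31
σ = (2, 3, 1, 4): (-5) + (-2) + 25 + (-4) = 14
σ = (2, 3, 4, 1): (-5) + (-2) + 22 + 29 = 44
σ = (2, 4, 1, 3): (-5) + (-1) + 25 + (-1) = 18
σ = (2, 4, 3, 1): (-5) + (-1) + 8 + 29 = 31
σ = (3, 1, 2, 4): 25 + 15 + 23 + (-4) = 59
σ = (3, 1, 4, 2): 25 + 15 + 22 + 3 = 65
σ = (3, 2, 1, 4): 25 + 22 + 25 + (-4) = 68
σ = (3, 2, 4, 1): 25 + 22 + 22 + 29 = 98
σ = (3, 4, 1, 2): 25 + (-1) + 25 + 3 = 52
σ = (3, 4, 2, 1): 25 + (-1) + 23 + 29 = 76
σ = (4, 1, 2, 3): (-6) + 15 + 23 + (-1) = 31
σ = (4, 1, 3, 2): (-6) + 15 + 8 + 3 = 20
σ = (4, 2, 1, 3): (-6) + 22 + 25 + (-1) = 40
σ = (4, 2, 3, 1): (-6) + 22 + 8 + 29 = 53
σ = (4, 3, 1, 2): (-6) + (-2) + 25 + 3 = 20
σ = (4, 3, 2, 1): (-6) + (-2) + 23 + 29 = 44
Optimal value attained by: σ = (2, 1, 3, 4).
Answer: det⊕(M) = 14; verdict: SINGULAR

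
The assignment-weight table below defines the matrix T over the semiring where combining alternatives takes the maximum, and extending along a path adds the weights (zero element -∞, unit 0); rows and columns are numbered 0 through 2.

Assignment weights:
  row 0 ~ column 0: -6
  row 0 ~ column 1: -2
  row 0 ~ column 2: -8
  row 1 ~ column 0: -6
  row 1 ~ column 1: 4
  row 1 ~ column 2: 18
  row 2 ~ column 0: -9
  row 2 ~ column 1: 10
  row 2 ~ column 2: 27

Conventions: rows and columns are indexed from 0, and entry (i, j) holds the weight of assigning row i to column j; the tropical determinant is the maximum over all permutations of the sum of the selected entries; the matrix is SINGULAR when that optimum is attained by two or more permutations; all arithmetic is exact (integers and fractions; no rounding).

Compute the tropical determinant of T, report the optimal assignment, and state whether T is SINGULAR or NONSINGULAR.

σ = (0, 1, 2): (-6) + 4 + 27 = 25
σ = (0, 2, 1): (-6) + 18 + 10 = 22
σ = (1, 0, 2): (-2) + (-6) + 27 = 19
σ = (1, 2, 0): (-2) + 18 + (-9) = 7
σ = (2, 0, 1): (-8) + (-6) + 10 = -4
σ = (2, 1, 0): (-8) + 4 + (-9) = -13
Optimal value attained by: σ = (0, 1, 2).
Answer: det⊕(T) = 25; verdict: NONSINGULAR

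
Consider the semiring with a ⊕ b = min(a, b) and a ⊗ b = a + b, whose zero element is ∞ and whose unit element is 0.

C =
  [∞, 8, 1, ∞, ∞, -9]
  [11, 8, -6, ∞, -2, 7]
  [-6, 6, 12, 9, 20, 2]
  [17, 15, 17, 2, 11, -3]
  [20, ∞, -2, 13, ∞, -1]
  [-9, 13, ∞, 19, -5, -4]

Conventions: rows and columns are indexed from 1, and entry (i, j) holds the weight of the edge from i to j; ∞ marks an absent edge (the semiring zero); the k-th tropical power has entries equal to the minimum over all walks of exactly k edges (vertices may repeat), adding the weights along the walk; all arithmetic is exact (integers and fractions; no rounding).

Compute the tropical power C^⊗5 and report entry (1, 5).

C^⊗2:
  [-18, 4, 2, 10, -14, -13]
  [-12, 0, -4, 3, 2, -4]
  [-7, 2, -5, 11, -3, -15]
  [-12, 10, 9, 4, -8, -7]
  [-10, 4, 10, 7, -6, -5]
  [-13, -1, -8, 8, -9, -18]
C^⊗3:
  [-22, -10, -17, -1, -18, -27]
  [-13, -4, -11, 5, -9, -21]
  [-24, -2, -6, 4, -20, -19]
  [-16, -4, -11, 5, -12, -21]
  [-14, -2, -9, 7, -10, -19]
  [-27, -5, -12, 1, -23, -22]
C^⊗4:
  [-36, -14, -21, -8, -32, -31]
  [-30, -8, -12, -2, -26, -25]
  [-28, -16, -23, -7, -24, -33]
  [-30, -8, -15, -2, -26, -25]
  [-28, -6, -13, 0, -24, -23]
  [-31, -19, -26, -10, -27, -36]
C^⊗5:
  [-40, -28, -35, -19, -36, -45]
  [-34, -22, -29, -13, -30, -39]
  [-42, -20, -27, -14, -38, -37]
  [-34, -22, -29, -13, -30, -39]
  [-32, -20, -27, -11, -28, -37]
  [-45, -23, -30, -17, -41, -40]
Key observation: the optimum is the walk 1->6->1->6->6->5, with weight (-9) + (-9) + (-9) + (-4) + (-5) = -36.
Optimal value attained by: walk 1->6->1->6->6->5.
Answer: (C^⊗5)[1][5] = -36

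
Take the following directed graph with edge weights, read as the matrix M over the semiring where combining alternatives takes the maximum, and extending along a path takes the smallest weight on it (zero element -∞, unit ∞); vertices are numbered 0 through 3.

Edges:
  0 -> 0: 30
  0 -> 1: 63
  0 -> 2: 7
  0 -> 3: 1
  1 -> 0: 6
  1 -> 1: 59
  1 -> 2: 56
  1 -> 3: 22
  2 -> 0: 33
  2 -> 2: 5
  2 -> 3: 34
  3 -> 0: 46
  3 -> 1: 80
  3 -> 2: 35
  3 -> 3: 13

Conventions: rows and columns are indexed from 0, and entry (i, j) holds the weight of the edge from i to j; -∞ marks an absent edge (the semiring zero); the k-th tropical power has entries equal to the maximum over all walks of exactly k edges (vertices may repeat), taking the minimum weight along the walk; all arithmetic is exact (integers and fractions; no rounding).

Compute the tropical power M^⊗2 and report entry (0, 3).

M^⊗2:
  [30, 59, 56, 22]
  [33, 59, 56, 34]
  [34, 34, 34, 13]
  [33, 59, 56, 34]
Key observation: the optimum is the walk 0->1->3, with weight 63 min 22 = 22.
Optimal value attained by: walk 0->1->3.
Answer: (M^⊗2)[0][3] = 22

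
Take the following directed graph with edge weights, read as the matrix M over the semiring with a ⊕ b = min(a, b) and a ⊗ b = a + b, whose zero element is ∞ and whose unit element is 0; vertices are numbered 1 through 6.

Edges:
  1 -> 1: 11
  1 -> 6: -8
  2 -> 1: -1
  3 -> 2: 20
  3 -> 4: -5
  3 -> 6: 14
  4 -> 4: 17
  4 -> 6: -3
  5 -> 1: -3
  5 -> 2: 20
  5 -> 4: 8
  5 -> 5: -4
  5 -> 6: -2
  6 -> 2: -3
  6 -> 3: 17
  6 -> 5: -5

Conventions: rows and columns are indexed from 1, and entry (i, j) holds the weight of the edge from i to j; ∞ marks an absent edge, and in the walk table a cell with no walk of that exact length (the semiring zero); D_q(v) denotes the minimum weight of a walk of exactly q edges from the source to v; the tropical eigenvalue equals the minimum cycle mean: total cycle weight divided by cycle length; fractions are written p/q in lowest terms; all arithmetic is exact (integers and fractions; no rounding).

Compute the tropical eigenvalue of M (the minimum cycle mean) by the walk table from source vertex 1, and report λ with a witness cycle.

q=0: [0, ∞, ∞, ∞, ∞, ∞]
q=1: [11, ∞, ∞, ∞, ∞, -8]
q=2: [22, -11, 9, ∞, -13, 3]
q=3: [-16, 0, 20, -5, -17, -15]
q=4: [-20, -18, 2, -9, -21, -24]
q=5: [-24, -27, -7, -13, -29, -28]
q=6: [-32, -31, -11, -21, -33, -32]
Optimal cycle mean attained by: cycle 1->6->5->1, total (-8) + (-5) + (-3), length 3.
Answer: λ = -16/3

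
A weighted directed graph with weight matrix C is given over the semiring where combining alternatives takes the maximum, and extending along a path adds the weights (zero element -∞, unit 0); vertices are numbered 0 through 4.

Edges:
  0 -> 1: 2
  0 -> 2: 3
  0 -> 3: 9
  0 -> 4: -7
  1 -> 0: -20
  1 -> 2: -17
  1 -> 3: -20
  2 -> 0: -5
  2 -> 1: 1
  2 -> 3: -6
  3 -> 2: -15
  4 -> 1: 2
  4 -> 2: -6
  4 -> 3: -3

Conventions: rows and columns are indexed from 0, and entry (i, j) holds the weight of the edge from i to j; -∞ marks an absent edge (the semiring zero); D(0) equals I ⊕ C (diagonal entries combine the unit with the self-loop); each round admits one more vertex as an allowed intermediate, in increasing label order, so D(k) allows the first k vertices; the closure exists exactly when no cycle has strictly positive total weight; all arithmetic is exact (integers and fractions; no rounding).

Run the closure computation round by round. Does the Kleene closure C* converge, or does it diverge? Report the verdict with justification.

D(0):
  [0, 2, 3, 9, -7]
  [-20, 0, -17, -20, -∞]
  [-5, 1, 0, -6, -∞]
  [-∞, -∞, -15, 0, -∞]
  [-∞, 2, -6, -3, 0]
D(1):
  [0, 2, 3, 9, -7]
  [-20, 0, -17, -11, -27]
  [-5, 1, 0, 4, -12]
  [-∞, -∞, -15, 0, -∞]
  [-∞, 2, -6, -3, 0]
D(2):
  [0, 2, 3, 9, -7]
  [-20, 0, -17, -11, -27]
  [-5, 1, 0, 4, -12]
  [-∞, -∞, -15, 0, -∞]
  [-18, 2, -6, -3, 0]
D(3):
  [0, 4, 3, 9, -7]
  [-20, 0, -17, -11, -27]
  [-5, 1, 0, 4, -12]
  [-20, -14, -15, 0, -27]
  [-11, 2, -6, -2, 0]
D(4):
  [0, 4, 3, 9, -7]
  [-20, 0, -17, -11, -27]
  [-5, 1, 0, 4, -12]
  [-20, -14, -15, 0, -27]
  [-11, 2, -6, -2, 0]
D(5):
  [0, 4, 3, 9, -7]
  [-20, 0, -17, -11, -27]
  [-5, 1, 0, 4, -12]
  [-20, -14, -15, 0, -27]
  [-11, 2, -6, -2, 0]
Key observation: every diagonal entry stays at the unit through all rounds, so no improving cycle exists.
Answer: CONVERGES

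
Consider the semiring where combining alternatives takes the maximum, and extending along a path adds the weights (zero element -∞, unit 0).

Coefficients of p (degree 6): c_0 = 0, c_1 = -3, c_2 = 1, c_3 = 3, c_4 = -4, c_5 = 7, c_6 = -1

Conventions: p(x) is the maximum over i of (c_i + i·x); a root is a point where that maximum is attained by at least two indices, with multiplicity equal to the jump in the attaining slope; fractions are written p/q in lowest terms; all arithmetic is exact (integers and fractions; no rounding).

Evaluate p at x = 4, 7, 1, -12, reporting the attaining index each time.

p(4) = max(0+0·4=0, -3+1·4=1, 1+2·4=9, 3+3·4=15, -4+4·4=12, 7+5·4=27, -1+6·4=23) = 27 (attained by i=5)
p(7) = max(0+0·7=0, -3+1·7=4, 1+2·7=15, 3+3·7=24, -4+4·7=24, 7+5·7=42, -1+6·7=41) = 42 (attained by i=5)
p(1) = max(0+0·1=0, -3+1·1=-2, 1+2·1=3, 3+3·1=6, -4+4·1=0, 7+5·1=12, -1+6·1=5) = 12 (attained by i=5)
p(-12) = max(0+0·(-12)=0, -3+1·(-12)=-15, 1+2·(-12)=-23, 3+3·(-12)=-33, -4+4·(-12)=-52, 7+5·(-12)=-53, -1+6·(-12)=-73) = 0 (attained by i=0)
Answer: p(4) = 27; p(7) = 42; p(1) = 12; p(-12) = 0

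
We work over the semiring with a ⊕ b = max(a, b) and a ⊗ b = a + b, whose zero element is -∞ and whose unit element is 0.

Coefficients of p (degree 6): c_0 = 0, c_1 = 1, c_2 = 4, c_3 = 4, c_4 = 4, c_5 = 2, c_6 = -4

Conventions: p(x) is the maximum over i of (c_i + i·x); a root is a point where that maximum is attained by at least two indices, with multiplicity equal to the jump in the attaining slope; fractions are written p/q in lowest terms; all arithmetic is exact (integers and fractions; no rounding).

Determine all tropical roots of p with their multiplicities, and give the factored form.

hull edge (i=0, c=0) to (i=2, c=4): slope 2, span 2
hull edge (i=2, c=4) to (i=4, c=4): slope 0, span 2
hull edge (i=4, c=4) to (i=5, c=2): slope -2, span 1
hull edge (i=5, c=2) to (i=6, c=-4): slope -6, span 1
Factored form: p(x) = -4 ⊗ (x ⊕ (-2)) ⊗ (x ⊕ (-2)) ⊗ (x ⊕ 0) ⊗ (x ⊕ 0) ⊗ (x ⊕ 2) ⊗ (x ⊕ 6)
Answer: roots = -2 (mult 2), 0 (mult 2), 2 (mult 1), 6 (mult 1)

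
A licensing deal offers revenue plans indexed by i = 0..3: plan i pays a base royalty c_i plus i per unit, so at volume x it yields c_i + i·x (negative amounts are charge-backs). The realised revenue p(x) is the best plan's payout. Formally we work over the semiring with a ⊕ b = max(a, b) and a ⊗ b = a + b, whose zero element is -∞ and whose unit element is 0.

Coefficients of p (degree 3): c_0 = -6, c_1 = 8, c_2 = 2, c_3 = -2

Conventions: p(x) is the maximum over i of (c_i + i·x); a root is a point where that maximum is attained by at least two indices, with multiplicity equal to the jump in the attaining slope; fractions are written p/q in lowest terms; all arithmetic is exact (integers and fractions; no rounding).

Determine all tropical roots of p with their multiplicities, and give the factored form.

hull edge (i=0, c=-6) to (i=1, c=8): slope 14, span 1
hull edge (i=1, c=8) to (i=3, c=-2): slope -5, span 2
Factored form: p(x) = -2 ⊗ (x ⊕ (-14)) ⊗ (x ⊕ 5) ⊗ (x ⊕ 5)
Answer: roots = -14 (mult 1), 5 (mult 2)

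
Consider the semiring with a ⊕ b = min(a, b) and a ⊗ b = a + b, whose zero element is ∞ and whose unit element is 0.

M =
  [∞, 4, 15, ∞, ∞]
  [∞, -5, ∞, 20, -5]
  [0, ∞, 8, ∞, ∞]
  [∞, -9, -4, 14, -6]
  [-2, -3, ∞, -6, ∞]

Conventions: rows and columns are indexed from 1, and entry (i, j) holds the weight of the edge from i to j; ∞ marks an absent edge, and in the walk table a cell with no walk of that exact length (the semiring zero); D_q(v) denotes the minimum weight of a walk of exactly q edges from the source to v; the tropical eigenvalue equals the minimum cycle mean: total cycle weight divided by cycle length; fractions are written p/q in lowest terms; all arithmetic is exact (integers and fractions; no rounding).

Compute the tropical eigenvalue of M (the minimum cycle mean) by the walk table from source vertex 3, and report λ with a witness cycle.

q=0: [∞, ∞, 0, ∞, ∞]
q=1: [0, ∞, 8, ∞, ∞]
q=2: [8, 4, 15, ∞, ∞]
q=3: [15, -1, 23, 24, -1]
q=4: [-3, -6, 20, -7, -6]
q=5: [-8, -16, -11, -12, -13]
Optimal cycle mean attained by: cycle 2->5->4->2, total (-5) + (-6) + (-9), length 3.
Answer: λ = -20/3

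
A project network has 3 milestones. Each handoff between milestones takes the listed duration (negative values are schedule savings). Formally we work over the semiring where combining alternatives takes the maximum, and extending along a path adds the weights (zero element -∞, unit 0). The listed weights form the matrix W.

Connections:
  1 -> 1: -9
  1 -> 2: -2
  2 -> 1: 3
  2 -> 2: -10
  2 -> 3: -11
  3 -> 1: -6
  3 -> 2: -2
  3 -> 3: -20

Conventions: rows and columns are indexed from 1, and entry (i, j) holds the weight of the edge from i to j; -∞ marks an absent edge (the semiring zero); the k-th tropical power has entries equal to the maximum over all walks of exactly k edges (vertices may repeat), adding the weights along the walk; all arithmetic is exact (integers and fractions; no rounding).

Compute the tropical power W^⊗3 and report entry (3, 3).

W^⊗2:
  [1, -11, -13]
  [-6, 1, -21]
  [1, -8, -13]
W^⊗3:
  [-8, -1, -22]
  [4, -8, -10]
  [-5, -1, -19]
Key observation: the optimum is the walk 3->1->2->3, with weight (-6) + (-2) + (-11) = -19.
Optimal value attained by: walk 3->1->2->3.
Answer: (W^⊗3)[3][3] = -19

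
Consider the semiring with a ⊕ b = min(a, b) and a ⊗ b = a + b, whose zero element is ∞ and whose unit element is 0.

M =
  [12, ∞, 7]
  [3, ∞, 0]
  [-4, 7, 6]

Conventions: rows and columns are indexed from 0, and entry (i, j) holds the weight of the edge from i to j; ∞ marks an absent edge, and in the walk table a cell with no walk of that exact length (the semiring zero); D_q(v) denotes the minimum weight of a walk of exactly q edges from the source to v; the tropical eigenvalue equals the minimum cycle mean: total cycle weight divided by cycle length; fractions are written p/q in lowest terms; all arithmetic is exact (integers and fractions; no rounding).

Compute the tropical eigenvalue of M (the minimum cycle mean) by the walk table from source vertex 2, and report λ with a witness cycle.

q=0: [∞, ∞, 0]
q=1: [-4, 7, 6]
q=2: [2, 13, 3]
q=3: [-1, 10, 9]
Optimal cycle mean attained by: cycle 0->2->0, total 7 + (-4), length 2.
Answer: λ = 3/2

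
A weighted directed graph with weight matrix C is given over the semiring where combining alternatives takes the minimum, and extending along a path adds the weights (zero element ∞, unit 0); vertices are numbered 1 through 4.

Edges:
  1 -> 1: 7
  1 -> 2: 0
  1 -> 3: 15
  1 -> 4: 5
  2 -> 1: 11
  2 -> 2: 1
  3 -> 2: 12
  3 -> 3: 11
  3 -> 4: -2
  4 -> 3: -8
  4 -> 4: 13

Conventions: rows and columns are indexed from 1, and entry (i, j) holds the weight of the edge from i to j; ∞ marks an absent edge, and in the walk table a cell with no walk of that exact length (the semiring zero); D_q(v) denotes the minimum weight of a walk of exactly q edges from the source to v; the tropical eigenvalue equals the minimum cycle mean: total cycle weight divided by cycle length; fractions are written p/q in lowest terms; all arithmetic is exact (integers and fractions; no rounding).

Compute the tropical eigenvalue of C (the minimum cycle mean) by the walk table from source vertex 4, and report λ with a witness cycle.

q=0: [∞, ∞, ∞, 0]
q=1: [∞, ∞, -8, 13]
q=2: [∞, 4, 3, -10]
q=3: [15, 5, -18, 1]
q=4: [16, -6, -7, -20]
Optimal cycle mean attained by: cycle 3->4->3, total (-2) + (-8), length 2.
Answer: λ = -5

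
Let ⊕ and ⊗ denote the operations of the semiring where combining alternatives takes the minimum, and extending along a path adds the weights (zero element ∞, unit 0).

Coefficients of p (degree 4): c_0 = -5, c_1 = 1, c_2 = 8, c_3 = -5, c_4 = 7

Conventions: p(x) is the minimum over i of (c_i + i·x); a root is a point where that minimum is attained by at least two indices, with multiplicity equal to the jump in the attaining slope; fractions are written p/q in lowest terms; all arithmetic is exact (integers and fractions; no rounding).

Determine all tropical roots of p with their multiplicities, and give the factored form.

hull edge (i=0, c=-5) to (i=3, c=-5): slope 0, span 3
hull edge (i=3, c=-5) to (i=4, c=7): slope 12, span 1
Factored form: p(x) = 7 ⊗ (x ⊕ (-12)) ⊗ (x ⊕ 0) ⊗ (x ⊕ 0) ⊗ (x ⊕ 0)
Answer: roots = -12 (mult 1), 0 (mult 3)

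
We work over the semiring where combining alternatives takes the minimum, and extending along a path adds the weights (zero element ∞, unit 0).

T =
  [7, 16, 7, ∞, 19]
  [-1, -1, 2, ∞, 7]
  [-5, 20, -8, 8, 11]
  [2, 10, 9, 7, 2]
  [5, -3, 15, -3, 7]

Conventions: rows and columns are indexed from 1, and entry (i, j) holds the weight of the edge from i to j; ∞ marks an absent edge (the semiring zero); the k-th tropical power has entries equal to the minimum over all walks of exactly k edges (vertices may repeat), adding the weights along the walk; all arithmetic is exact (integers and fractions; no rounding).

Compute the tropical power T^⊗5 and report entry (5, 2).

T^⊗2:
  [2, 15, -1, 15, 18]
  [-3, -2, -6, 4, 6]
  [-13, 8, -16, 0, 3]
  [4, -1, 1, -1, 9]
  [-4, -4, -1, 4, -1]
T^⊗3:
  [-6, 14, -9, 7, 10]
  [-11, -3, -14, 2, 5]
  [-21, 0, -24, -8, -5]
  [-4, -2, -7, 6, 1]
  [-6, -5, -9, -4, 3]
T^⊗4:
  [-14, 7, -17, -1, 2]
  [-19, -4, -22, -6, -3]
  [-29, -8, -32, -16, -13]
  [-12, -3, -15, -2, 4]
  [-14, -6, -17, -1, -2]
T^⊗5:
  [-22, -1, -25, -9, -6]
  [-27, -6, -30, -14, -11]
  [-37, -16, -40, -24, -21]
  [-20, -4, -23, -7, -4]
  [-22, -7, -25, -9, -6]
Key observation: the optimum is the walk 5->2->2->2->2->2, with weight (-3) + (-1) + (-1) + (-1) + (-1) = -7.
Optimal value attained by: walk 5->2->2->2->2->2.
Answer: (T^⊗5)[5][2] = -7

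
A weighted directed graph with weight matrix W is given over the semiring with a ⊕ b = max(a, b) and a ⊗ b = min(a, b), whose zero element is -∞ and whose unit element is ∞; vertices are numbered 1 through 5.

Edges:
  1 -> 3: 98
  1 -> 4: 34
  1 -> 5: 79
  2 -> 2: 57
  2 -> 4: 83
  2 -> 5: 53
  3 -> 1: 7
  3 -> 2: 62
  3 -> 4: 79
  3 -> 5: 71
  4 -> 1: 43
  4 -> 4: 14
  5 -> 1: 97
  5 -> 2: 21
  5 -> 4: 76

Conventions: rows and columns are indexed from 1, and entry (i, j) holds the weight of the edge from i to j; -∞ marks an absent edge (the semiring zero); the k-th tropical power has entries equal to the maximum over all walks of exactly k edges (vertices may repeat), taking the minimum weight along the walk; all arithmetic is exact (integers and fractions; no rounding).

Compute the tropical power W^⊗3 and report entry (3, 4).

W^⊗2:
  [79, 62, -∞, 79, 71]
  [53, 57, -∞, 57, 53]
  [71, 57, 7, 71, 53]
  [14, -∞, 43, 34, 43]
  [43, 21, 97, 34, 79]
W^⊗3:
  [71, 57, 79, 71, 79]
  [53, 57, 53, 57, 53]
  [53, 57, 71, 57, 71]
  [43, 43, 14, 43, 43]
  [79, 62, 43, 79, 71]
Key observation: the optimum is the walk 3->2->2->4, with weight 62 min 57 min 83 = 57.
Optimal value attained by: walk 3->2->2->4.
Answer: (W^⊗3)[3][4] = 57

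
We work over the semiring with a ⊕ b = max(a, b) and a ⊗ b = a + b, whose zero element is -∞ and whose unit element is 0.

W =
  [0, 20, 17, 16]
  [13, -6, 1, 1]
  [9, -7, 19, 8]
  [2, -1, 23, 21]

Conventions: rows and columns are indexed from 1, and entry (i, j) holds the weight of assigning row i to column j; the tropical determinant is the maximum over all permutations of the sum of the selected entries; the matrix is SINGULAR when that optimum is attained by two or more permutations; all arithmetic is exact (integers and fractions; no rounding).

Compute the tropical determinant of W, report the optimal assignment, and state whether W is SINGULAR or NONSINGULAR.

σ = (1, 2, 3, 4): 0 + (-6) + 19 + 21 = 34
σ = (1, 2, 4, 3): 0 + (-6) + 8 + 23 = 25
σ = (1, 3, 2, 4): 0 + 1 + (-7) + 21 = 15
σ = (1, 3, 4, 2): 0 + 1 + 8 + (-1) = 8
σ = (1, 4, 2, 3): 0 + 1 + (-7) + 23 = 17
σ = (1, 4, 3, 2): 0 + 1 + 19 + (-1) = 19
σ = (2, 1, 3, 4): 20 + 13 + 19 + 21 = 73
σ = (2, 1, 4, 3): 20 + 13 + 8 + 23 = 64
σ = (2, 3, 1, 4): 20 + 1 + 9 + 21 = 51
σ = (2, 3, 4, 1): 20 + 1 + 8 + 2 = 31
σ = (2, 4, 1, 3): 20 + 1 + 9 + 23 = 53
σ = (2, 4, 3, 1): 20 + 1 + 19 + 2 = 42
σ = (3, 1, 2, 4): 17 + 13 + (-7) + 21 = 44
σ = (3, 1, 4, 2): 17 + 13 + 8 + (-1) = 37
σ = (3, 2, 1, 4): 17 + (-6) + 9 + 21 = 41
σ = (3, 2, 4, 1): 17 + (-6) + 8 + 2 = 21
σ = (3, 4, 1, 2): 17 + 1 + 9 + (-1) = 26
σ = (3, 4, 2, 1): 17 + 1 + (-7) + 2 = 13
σ = (4, 1, 2, 3): 16 + 13 + (-7) + 23 = 45
σ = (4, 1, 3, 2): 16 + 13 + 19 + (-1) = 47
σ = (4, 2, 1, 3): 16 + (-6) + 9 + 23 = 42
σ = (4, 2, 3, 1): 16 + (-6) + 19 + 2 = 31
σ = (4, 3, 1, 2): 16 + 1 + 9 + (-1) = 25
σ = (4, 3, 2, 1): 16 + 1 + (-7) + 2 = 12
Optimal value attained by: σ = (2, 1, 3, 4).
Answer: det⊕(W) = 73; verdict: NONSINGULAR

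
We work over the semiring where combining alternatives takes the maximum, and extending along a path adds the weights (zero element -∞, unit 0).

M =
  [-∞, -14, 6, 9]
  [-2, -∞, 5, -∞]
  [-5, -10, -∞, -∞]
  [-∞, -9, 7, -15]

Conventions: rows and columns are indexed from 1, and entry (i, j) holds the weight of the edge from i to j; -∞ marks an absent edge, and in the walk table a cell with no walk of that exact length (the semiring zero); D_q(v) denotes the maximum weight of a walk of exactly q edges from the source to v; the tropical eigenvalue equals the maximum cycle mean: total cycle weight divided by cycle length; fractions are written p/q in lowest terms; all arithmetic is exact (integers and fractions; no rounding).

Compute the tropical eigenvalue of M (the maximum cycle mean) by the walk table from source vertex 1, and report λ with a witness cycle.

q=0: [0, -∞, -∞, -∞]
q=1: [-∞, -14, 6, 9]
q=2: [1, 0, 16, -6]
q=3: [11, 6, 7, 10]
q=4: [4, 1, 17, 20]
Optimal cycle mean attained by: cycle 1->4->3->1, total 9 + 7 + (-5), length 3.
Answer: λ = 11/3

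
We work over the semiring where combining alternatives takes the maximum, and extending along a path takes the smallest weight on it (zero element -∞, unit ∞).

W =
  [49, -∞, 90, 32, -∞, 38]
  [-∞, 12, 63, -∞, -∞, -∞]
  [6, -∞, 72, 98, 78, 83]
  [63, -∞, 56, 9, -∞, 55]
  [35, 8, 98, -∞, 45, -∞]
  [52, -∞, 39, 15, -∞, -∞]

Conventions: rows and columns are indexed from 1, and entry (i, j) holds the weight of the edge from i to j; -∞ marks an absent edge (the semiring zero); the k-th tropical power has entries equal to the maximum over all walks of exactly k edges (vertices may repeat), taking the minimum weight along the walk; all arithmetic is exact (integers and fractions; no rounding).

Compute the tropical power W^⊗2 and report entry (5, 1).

W^⊗2:
  [49, -∞, 72, 90, 78, 83]
  [6, 12, 63, 63, 63, 63]
  [63, 8, 78, 72, 72, 72]
  [52, -∞, 63, 56, 56, 56]
  [35, 8, 72, 98, 78, 83]
  [49, -∞, 52, 39, 39, 39]
Key observation: the optimum is the walk 5->1->1, with weight 35 min 49 = 35.
Optimal value attained by: walk 5->1->1.
Answer: (W^⊗2)[5][1] = 35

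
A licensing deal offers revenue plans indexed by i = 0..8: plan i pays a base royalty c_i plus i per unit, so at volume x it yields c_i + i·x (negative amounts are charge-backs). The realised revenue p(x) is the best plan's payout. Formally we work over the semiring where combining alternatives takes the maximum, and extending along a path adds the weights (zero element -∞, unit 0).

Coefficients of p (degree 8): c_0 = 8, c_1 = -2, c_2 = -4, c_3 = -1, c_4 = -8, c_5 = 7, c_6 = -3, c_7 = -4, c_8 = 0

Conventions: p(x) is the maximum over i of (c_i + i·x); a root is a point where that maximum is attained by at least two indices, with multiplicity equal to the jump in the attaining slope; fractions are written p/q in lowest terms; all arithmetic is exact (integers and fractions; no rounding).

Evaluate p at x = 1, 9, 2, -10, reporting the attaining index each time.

p(1) = max(8+0·1=8, -2+1·1=-1, -4+2·1=-2, -1+3·1=2, -8+4·1=-4, 7+5·1=12, -3+6·1=3, -4+7·1=3, 0+8·1=8) = 12 (attained by i=5)
p(9) = max(8+0·9=8, -2+1·9=7, -4+2·9=14, -1+3·9=26, -8+4·9=28, 7+5·9=52, -3+6·9=51, -4+7·9=59, 0+8·9=72) = 72 (attained by i=8)
p(2) = max(8+0·2=8, -2+1·2=0, -4+2·2=0, -1+3·2=5, -8+4·2=0, 7+5·2=17, -3+6·2=9, -4+7·2=10, 0+8·2=16) = 17 (attained by i=5)
p(-10) = max(8+0·(-10)=8, -2+1·(-10)=-12, -4+2·(-10)=-24, -1+3·(-10)=-31, -8+4·(-10)=-48, 7+5·(-10)=-43, -3+6·(-10)=-63, -4+7·(-10)=-74, 0+8·(-10)=-80) = 8 (attained by i=0)
Answer: p(1) = 12; p(9) = 72; p(2) = 17; p(-10) = 8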